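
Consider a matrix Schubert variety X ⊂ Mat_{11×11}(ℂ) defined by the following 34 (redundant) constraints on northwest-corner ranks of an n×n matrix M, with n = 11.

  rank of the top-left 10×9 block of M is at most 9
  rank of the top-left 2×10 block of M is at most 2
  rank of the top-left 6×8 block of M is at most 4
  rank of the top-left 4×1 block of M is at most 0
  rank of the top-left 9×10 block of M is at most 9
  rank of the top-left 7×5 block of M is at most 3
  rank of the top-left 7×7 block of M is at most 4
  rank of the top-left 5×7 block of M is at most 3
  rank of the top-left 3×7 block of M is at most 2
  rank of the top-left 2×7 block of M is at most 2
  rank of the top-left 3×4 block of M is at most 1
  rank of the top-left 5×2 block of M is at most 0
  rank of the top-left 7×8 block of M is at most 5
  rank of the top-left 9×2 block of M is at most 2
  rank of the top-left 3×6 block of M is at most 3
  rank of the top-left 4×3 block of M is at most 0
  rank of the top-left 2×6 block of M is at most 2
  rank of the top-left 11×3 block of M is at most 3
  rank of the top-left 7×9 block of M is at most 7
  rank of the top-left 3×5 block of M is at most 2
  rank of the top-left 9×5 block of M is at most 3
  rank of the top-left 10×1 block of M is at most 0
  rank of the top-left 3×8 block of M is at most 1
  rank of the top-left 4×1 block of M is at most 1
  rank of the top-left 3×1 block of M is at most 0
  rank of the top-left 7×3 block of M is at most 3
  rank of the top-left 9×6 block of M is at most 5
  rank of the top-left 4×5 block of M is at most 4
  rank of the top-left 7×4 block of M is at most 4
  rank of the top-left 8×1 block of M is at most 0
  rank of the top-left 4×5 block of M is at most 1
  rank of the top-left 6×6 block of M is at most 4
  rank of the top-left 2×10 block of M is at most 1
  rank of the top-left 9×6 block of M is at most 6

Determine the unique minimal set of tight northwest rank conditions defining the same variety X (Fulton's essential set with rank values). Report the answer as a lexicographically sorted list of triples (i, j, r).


Reconstructing r_w from the 34 given conditions:

  R[1]: 0  0  0  1  1  1  1  1  1  1  1
  R[2]: 0  0  0  1  1  1  1  1  1  1  2
  R[3]: 0  0  0  1  1  1  1  1  2  2  3
  R[4]: 0  0  0  1  1  2  2  2  3  3  4
  R[5]: 0  0  1  2  2  3  3  3  4  4  5
  R[6]: 0  1  2  3  3  4  4  4  5  5  6
  R[7]: 0  1  2  3  3  4  4  5  6  6  7
  R[8]: 0  1  2  3  3  4  5  6  7  7  8
  R[9]: 0  1  2  3  3  4  5  6  7  8  9
  R[10]: 0  1  2  3  4  5  6  7  8  9  10
  R[11]: 1  2  3  4  5  6  7  8  9  10  11

the unique w with this rank table is (4, 11, 9, 6, 3, 2, 8, 7, 10, 5, 1).

Fulton essential set (8 of the 34 Rothe cells):

[(2, 10, 1), (3, 8, 1), (4, 3, 0), (4, 5, 1), (5, 2, 0), (7, 7, 4), (9, 5, 3), (10, 1, 0)]


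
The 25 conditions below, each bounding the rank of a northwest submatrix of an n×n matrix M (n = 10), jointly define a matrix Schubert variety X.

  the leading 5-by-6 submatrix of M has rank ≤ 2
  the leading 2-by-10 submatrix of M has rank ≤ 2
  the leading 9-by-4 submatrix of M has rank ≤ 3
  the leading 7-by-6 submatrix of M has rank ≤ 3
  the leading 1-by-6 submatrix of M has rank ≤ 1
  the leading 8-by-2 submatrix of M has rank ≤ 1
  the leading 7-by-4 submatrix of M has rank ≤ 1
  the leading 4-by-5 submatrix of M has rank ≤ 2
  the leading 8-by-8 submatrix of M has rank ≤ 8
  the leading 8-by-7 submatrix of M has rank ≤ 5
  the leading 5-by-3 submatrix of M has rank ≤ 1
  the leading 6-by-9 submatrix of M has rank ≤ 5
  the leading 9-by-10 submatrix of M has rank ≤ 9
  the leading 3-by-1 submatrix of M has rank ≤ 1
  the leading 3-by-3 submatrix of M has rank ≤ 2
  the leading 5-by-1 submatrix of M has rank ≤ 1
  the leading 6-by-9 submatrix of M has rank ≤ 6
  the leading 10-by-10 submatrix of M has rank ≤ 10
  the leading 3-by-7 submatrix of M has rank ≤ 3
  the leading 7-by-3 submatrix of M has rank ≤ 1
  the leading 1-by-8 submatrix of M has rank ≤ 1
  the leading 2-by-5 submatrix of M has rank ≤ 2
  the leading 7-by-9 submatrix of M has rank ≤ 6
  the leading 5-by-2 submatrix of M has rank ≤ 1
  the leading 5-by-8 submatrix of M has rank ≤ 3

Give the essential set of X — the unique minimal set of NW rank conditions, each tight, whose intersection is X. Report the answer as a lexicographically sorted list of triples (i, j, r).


Rank table r_w(10×10) implied by the 25 constraints:

  1 | 1 | 1 | 1 | 1 | 1 | 1 | 1 | 1 | 1
  1 | 1 | 1 | 1 | 2 | 2 | 2 | 2 | 2 | 2
  1 | 1 | 1 | 1 | 2 | 2 | 3 | 3 | 3 | 3
  1 | 1 | 1 | 1 | 2 | 2 | 3 | 3 | 4 | 4
  1 | 1 | 1 | 1 | 2 | 2 | 3 | 3 | 4 | 5
  1 | 1 | 1 | 1 | 2 | 3 | 4 | 4 | 5 | 6
  1 | 1 | 1 | 1 | 2 | 3 | 4 | 5 | 6 | 7
  1 | 1 | 2 | 2 | 3 | 4 | 5 | 6 | 7 | 8
  1 | 2 | 3 | 3 | 4 | 5 | 6 | 7 | 8 | 9
  1 | 2 | 3 | 4 | 5 | 6 | 7 | 8 | 9 | 10

hence w(1..10) = (1, 5, 7, 9, 10, 6, 8, 3, 2, 4).

D(w) has 24 cells with 4 SE-corners; essential set:

[(5, 6, 2), (5, 8, 3), (7, 4, 1), (8, 2, 1)]


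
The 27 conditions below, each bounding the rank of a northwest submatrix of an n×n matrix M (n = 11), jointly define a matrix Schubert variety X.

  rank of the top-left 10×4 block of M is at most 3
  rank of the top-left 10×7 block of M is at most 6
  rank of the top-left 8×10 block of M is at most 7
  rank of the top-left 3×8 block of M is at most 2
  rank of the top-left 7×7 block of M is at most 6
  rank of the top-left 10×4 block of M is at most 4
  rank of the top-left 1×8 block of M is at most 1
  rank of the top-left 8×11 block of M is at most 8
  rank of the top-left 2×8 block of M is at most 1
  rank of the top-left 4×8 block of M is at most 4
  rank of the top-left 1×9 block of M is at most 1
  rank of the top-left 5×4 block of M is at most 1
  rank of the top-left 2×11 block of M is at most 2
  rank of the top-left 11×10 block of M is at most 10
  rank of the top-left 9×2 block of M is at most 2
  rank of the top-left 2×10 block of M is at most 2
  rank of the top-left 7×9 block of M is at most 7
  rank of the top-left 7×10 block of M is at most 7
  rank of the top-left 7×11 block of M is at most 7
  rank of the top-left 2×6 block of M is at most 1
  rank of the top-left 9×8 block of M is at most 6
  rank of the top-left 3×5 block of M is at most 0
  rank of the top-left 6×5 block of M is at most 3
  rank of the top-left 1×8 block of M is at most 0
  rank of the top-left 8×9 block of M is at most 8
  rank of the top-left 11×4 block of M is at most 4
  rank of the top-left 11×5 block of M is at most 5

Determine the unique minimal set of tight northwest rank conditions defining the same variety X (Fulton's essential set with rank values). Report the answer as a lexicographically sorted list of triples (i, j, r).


The tightest implied rank at each (i,j), from the 27 conditions:

  i=1: 0  0  0  0  0  0  0  0  1  1  1
  i=2: 0  0  0  0  0  1  1  1  2  2  2
  i=3: 0  0  0  0  0  1  2  2  3  3  3
  i=4: 1  1  1  1  1  2  3  3  4  4  4
  i=5: 1  1  1  1  2  3  4  4  5  5  5
  i=6: 1  2  2  2  3  4  5  5  6  6  6
  i=7: 1  2  3  3  4  5  6  6  7  7  7
  i=8: 1  2  3  3  4  5  6  6  7  7  8
  i=9: 1  2  3  3  4  5  6  6  7  8  9
  i=10: 1  2  3  3  4  5  6  7  8  9  10
  i=11: 1  2  3  4  5  6  7  8  9  10  11

hence w(1..11) = (9, 6, 7, 1, 5, 2, 3, 11, 10, 8, 4).

ℓ(w)=27; the 6 essential cells (i,j,r):

[(1, 8, 0), (3, 5, 0), (5, 4, 1), (8, 10, 7), (9, 8, 6), (10, 4, 3)]


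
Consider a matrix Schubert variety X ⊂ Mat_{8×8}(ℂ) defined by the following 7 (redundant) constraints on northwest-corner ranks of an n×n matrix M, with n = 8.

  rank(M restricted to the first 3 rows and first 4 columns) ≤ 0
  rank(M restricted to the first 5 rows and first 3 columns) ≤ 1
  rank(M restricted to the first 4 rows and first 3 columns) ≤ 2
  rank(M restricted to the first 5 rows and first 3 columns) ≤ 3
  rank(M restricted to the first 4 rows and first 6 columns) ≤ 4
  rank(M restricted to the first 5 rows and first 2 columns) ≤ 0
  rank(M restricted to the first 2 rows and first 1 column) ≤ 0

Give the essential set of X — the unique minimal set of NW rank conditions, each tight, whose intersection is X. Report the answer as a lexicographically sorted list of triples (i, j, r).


Reconstructing r_w from the 7 given conditions:

  R[1]: 0 0 0 0 1 1 1 1
  R[2]: 0 0 0 0 1 2 2 2
  R[3]: 0 0 0 0 1 2 3 3
  R[4]: 0 0 1 1 2 3 4 4
  R[5]: 0 0 1 2 3 4 5 5
  R[6]: 1 1 2 3 4 5 6 6
  R[7]: 1 2 3 4 5 6 7 7
  R[8]: 1 2 3 4 5 6 7 8

hence w(1..8) = (5, 6, 7, 3, 4, 1, 2, 8).

Rothe diagram D(w) (16 cells), 2 SE-corners (essential conditions):

[(3, 4, 0), (5, 2, 0)]


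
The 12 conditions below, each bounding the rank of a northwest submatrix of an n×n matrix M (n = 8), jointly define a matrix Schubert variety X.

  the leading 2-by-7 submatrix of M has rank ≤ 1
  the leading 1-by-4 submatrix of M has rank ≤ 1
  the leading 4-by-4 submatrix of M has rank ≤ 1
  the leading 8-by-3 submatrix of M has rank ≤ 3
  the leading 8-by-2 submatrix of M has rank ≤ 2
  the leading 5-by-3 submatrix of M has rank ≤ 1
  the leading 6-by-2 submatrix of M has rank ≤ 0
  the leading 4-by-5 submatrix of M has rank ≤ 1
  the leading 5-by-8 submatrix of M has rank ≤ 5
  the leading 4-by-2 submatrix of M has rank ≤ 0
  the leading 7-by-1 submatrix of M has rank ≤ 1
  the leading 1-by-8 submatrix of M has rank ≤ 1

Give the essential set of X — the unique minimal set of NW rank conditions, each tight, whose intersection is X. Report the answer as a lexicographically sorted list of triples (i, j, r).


The tightest implied rank at each (i,j), from the 12 conditions:

  row 1: 0  0  1  1  1  1  1  1
  row 2: 0  0  1  1  1  1  1  2
  row 3: 0  0  1  1  1  2  2  3
  row 4: 0  0  1  1  1  2  3  4
  row 5: 0  0  1  2  2  3  4  5
  row 6: 0  0  1  2  3  4  5  6
  row 7: 1  1  2  3  4  5  6  7
  row 8: 1  2  3  4  5  6  7  8

hence w(1..8) = (3, 8, 6, 7, 4, 5, 1, 2).

Rothe diagram D(w) (20 cells), 3 SE-corners (essential conditions):

[(2, 7, 1), (4, 5, 1), (6, 2, 0)]


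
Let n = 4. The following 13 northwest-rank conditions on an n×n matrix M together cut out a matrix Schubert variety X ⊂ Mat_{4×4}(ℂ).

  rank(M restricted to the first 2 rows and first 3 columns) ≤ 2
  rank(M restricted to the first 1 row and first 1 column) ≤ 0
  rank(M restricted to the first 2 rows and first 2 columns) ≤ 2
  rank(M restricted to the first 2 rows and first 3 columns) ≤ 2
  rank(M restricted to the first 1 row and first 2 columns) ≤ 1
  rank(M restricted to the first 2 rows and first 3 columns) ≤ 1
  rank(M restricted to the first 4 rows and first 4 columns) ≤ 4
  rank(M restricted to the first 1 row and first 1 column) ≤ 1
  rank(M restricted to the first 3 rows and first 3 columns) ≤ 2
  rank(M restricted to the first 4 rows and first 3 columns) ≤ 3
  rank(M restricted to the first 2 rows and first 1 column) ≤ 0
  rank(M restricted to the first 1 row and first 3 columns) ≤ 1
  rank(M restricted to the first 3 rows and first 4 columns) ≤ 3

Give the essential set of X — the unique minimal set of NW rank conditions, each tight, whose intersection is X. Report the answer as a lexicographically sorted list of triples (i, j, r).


The tightest implied rank at each (i,j), from the 13 conditions:

  0 1 1 1
  0 1 1 2
  1 2 2 3
  1 2 3 4

the unique w with this rank table is (2, 4, 1, 3).

Fulton essential set (2 of the 3 Rothe cells):

[(2, 1, 0), (2, 3, 1)]


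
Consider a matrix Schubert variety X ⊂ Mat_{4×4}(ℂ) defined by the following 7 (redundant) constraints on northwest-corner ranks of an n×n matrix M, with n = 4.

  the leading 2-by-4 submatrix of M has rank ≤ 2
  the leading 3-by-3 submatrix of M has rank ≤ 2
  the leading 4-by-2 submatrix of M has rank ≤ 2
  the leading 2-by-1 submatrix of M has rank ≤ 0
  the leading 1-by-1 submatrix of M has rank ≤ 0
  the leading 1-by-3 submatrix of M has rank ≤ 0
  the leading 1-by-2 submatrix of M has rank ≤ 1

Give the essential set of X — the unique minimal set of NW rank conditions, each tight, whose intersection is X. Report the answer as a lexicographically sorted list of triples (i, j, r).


Rank table r_w(4×4) implied by the 7 constraints:

  row 1: 0 | 0 | 0 | 1
  row 2: 0 | 1 | 1 | 2
  row 3: 1 | 2 | 2 | 3
  row 4: 1 | 2 | 3 | 4

reading off 1-entries of Δ²R: w = (4, 2, 1, 3).

Rothe diagram D(w) (4 cells), 2 SE-corners (essential conditions):

[(1, 3, 0), (2, 1, 0)]


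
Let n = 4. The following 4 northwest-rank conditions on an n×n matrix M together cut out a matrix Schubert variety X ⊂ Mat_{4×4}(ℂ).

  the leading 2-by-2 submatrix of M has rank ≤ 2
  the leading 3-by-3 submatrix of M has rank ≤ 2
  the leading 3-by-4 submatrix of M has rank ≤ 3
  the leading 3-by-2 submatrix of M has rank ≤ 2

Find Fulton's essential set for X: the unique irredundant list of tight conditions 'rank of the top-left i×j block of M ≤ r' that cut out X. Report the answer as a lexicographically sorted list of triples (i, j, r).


Rank table r_w(4×4) implied by the 4 constraints:

  R[1]: 1 | 1 | 1 | 1
  R[2]: 1 | 2 | 2 | 2
  R[3]: 1 | 2 | 2 | 3
  R[4]: 1 | 2 | 3 | 4

so w = (1, 2, 4, 3).

|D(w)|=1, |Ess(w)|=1:

[(3, 3, 2)]


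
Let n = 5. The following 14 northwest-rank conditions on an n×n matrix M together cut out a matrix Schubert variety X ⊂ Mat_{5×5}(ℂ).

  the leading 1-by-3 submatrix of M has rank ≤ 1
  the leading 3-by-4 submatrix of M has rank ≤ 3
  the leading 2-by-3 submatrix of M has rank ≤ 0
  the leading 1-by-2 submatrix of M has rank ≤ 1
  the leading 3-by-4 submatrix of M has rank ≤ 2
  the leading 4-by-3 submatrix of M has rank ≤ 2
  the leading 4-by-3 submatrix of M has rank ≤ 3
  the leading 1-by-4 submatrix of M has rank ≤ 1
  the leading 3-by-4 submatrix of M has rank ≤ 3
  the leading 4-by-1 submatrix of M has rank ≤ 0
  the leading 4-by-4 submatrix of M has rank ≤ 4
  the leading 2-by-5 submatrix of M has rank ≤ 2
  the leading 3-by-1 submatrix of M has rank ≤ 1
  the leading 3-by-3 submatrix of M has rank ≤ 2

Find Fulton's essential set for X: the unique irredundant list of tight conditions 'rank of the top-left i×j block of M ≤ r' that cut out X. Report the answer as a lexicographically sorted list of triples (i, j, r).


Reconstructing r_w from the 14 given conditions:

  0 0 0 1 1
  0 0 0 1 2
  0 1 1 2 3
  0 1 2 3 4
  1 2 3 4 5

hence w(1..5) = (4, 5, 2, 3, 1).

ℓ(w)=8; the 2 essential cells (i,j,r):

[(2, 3, 0), (4, 1, 0)]


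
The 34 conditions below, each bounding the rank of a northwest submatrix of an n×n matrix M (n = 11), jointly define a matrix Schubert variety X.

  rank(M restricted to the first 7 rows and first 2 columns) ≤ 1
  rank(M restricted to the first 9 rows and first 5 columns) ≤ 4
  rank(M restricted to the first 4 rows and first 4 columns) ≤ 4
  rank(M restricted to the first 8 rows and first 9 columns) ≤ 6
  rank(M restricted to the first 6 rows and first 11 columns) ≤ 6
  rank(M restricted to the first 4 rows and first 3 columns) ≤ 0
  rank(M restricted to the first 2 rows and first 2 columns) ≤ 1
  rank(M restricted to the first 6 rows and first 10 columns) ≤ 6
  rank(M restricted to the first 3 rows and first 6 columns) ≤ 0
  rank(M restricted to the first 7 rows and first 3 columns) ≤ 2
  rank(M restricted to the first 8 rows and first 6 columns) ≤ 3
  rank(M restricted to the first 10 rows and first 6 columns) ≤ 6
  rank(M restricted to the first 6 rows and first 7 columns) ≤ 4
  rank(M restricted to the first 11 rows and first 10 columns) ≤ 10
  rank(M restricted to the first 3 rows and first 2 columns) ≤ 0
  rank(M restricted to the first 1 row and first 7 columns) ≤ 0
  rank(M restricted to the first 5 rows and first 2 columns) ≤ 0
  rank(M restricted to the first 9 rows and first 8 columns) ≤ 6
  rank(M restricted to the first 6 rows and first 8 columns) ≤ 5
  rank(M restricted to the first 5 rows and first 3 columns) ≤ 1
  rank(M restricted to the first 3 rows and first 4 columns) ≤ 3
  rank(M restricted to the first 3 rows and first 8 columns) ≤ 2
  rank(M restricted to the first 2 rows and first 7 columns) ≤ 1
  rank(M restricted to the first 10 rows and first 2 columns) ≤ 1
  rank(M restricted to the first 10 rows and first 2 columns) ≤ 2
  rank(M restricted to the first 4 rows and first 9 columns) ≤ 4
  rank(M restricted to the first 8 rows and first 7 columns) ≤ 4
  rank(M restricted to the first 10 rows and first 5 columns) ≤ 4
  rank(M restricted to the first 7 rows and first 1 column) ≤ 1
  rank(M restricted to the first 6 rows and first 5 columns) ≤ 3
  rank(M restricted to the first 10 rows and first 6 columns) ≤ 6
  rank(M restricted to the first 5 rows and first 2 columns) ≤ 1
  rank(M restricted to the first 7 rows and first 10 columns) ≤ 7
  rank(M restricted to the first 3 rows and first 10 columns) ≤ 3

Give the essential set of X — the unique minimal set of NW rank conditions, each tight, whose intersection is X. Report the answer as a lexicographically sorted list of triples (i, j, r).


Recovering R(i,j) via the rank-extension bound from the 34 conditions:

  0 | 0 | 0 | 0 | 0 | 0 | 0 | 1 | 1 | 1 | 1
  0 | 0 | 0 | 0 | 0 | 0 | 1 | 2 | 2 | 2 | 2
  0 | 0 | 0 | 0 | 0 | 0 | 1 | 2 | 3 | 3 | 3
  0 | 0 | 0 | 1 | 1 | 1 | 2 | 3 | 4 | 4 | 4
  0 | 0 | 1 | 2 | 2 | 2 | 3 | 4 | 5 | 5 | 5
  1 | 1 | 2 | 3 | 3 | 3 | 4 | 5 | 6 | 6 | 6
  1 | 1 | 2 | 3 | 3 | 3 | 4 | 5 | 6 | 7 | 7
  1 | 1 | 2 | 3 | 3 | 3 | 4 | 5 | 6 | 7 | 8
  1 | 1 | 2 | 3 | 4 | 4 | 5 | 6 | 7 | 8 | 9
  1 | 1 | 2 | 3 | 4 | 5 | 6 | 7 | 8 | 9 | 10
  1 | 2 | 3 | 4 | 5 | 6 | 7 | 8 | 9 | 10 | 11

hence w(1..11) = (8, 7, 9, 4, 3, 1, 10, 11, 5, 6, 2).

Rothe diagram D(w) (32 cells), 6 SE-corners (essential conditions):

[(1, 7, 0), (3, 6, 0), (4, 3, 0), (5, 2, 0), (8, 6, 3), (10, 2, 1)]


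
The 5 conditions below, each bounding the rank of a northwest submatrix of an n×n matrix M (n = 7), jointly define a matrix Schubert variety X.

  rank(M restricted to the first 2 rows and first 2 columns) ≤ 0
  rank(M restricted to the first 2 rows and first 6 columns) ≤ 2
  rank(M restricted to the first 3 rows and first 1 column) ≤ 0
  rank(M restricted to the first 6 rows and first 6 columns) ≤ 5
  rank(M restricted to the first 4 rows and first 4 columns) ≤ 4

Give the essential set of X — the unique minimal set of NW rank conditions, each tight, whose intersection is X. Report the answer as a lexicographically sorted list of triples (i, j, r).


Recovering R(i,j) via the rank-extension bound from the 5 conditions:

  0  0  1  1  1  1  1
  0  0  1  2  2  2  2
  0  1  2  3  3  3  3
  1  2  3  4  4  4  4
  1  2  3  4  5  5  5
  1  2  3  4  5  5  6
  1  2  3  4  5  6  7

the unique w with this rank table is (3, 4, 2, 1, 5, 7, 6).

|D(w)|=6, |Ess(w)|=3:

[(2, 2, 0), (3, 1, 0), (6, 6, 5)]


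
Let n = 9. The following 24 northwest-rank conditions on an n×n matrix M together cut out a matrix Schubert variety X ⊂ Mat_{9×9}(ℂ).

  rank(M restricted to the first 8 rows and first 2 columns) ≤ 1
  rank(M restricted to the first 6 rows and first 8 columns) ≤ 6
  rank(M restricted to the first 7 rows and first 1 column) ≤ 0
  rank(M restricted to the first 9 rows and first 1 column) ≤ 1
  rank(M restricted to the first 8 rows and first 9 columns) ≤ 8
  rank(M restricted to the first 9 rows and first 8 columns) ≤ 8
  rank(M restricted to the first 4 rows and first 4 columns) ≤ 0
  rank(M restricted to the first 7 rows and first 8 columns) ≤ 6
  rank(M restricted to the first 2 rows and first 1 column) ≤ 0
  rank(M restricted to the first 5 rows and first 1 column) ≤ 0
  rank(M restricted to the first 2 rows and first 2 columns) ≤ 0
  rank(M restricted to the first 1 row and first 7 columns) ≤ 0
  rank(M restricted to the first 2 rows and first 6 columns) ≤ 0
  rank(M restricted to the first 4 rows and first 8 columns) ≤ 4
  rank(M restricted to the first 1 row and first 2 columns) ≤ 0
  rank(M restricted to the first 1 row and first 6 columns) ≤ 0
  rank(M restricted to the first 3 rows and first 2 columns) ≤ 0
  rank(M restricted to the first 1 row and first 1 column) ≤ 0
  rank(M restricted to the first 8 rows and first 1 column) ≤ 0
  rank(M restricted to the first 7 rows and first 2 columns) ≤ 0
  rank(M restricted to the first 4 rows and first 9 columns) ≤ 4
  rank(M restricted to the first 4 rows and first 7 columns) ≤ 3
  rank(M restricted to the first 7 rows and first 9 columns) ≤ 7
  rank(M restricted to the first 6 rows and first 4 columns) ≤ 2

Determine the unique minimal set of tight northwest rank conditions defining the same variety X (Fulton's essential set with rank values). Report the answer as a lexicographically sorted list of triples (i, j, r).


Rank table r_w(9×9) implied by the 24 constraints:

  R[1]: 0  0  0  0  0  0  0  1  1
  R[2]: 0  0  0  0  0  0  1  2  2
  R[3]: 0  0  0  0  1  1  2  3  3
  R[4]: 0  0  0  0  1  2  3  4  4
  R[5]: 0  0  1  1  2  3  4  5  5
  R[6]: 0  0  1  2  3  4  5  6  6
  R[7]: 0  0  1  2  3  4  5  6  7
  R[8]: 0  1  2  3  4  5  6  7  8
  R[9]: 1  2  3  4  5  6  7  8  9

reading off 1-entries of Δ²R: w = (8, 7, 5, 6, 3, 4, 9, 2, 1).

|D(w)|=28, |Ess(w)|=5:

[(1, 7, 0), (2, 6, 0), (4, 4, 0), (7, 2, 0), (8, 1, 0)]


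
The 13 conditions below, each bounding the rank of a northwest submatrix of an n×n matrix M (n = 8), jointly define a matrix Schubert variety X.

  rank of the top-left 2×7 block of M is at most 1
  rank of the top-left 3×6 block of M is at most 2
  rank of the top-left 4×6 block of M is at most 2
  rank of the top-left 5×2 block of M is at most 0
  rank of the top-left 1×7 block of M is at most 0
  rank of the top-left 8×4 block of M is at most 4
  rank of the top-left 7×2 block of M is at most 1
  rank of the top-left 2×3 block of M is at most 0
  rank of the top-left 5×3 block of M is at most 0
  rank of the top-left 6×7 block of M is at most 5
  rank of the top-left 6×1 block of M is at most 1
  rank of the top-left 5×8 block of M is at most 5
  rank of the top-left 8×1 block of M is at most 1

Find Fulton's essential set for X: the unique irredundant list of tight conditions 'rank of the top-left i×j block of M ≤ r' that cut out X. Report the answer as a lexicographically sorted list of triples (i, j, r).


Propagating the 13 rank bounds to every northwest block:

  0, 0, 0, 0, 0, 0, 0, 1
  0, 0, 0, 1, 1, 1, 1, 2
  0, 0, 0, 1, 2, 2, 2, 3
  0, 0, 0, 1, 2, 2, 3, 4
  0, 0, 0, 1, 2, 3, 4, 5
  1, 1, 1, 2, 3, 4, 5, 6
  1, 1, 2, 3, 4, 5, 6, 7
  1, 2, 3, 4, 5, 6, 7, 8

reading off 1-entries of Δ²R: w = (8, 4, 5, 7, 6, 1, 3, 2).

4 SE-corners of the 21-cell Rothe diagram give Ess(w):

[(1, 7, 0), (4, 6, 2), (5, 3, 0), (7, 2, 1)]


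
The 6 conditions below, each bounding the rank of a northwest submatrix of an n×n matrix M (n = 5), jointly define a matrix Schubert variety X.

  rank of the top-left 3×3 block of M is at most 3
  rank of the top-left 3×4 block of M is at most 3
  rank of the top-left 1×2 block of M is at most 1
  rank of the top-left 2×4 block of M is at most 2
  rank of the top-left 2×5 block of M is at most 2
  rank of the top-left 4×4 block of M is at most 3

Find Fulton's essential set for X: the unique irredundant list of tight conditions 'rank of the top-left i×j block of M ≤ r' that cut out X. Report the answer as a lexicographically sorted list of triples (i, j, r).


Rank table r_w(5×5) implied by the 6 constraints:

  row 1: 1, 1, 1, 1, 1
  row 2: 1, 2, 2, 2, 2
  row 3: 1, 2, 3, 3, 3
  row 4: 1, 2, 3, 3, 4
  row 5: 1, 2, 3, 4, 5

hence w(1..5) = (1, 2, 3, 5, 4).

1 SE-corner of the 1-cell Rothe diagram gives Ess(w):

[(4, 4, 3)]


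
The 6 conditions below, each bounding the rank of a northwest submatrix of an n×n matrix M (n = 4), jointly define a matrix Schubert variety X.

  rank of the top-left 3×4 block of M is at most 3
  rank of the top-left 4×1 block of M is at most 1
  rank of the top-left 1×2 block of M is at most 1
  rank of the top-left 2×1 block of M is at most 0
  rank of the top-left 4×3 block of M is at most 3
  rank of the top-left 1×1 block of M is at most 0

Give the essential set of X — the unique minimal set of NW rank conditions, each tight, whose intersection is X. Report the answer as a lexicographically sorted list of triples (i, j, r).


Reconstructing r_w from the 6 given conditions:

  i=1: 0, 1, 1, 1
  i=2: 0, 1, 2, 2
  i=3: 1, 2, 3, 3
  i=4: 1, 2, 3, 4

reading off 1-entries of Δ²R: w = (2, 3, 1, 4).

Fulton essential set (1 of the 2 Rothe cells):

[(2, 1, 0)]


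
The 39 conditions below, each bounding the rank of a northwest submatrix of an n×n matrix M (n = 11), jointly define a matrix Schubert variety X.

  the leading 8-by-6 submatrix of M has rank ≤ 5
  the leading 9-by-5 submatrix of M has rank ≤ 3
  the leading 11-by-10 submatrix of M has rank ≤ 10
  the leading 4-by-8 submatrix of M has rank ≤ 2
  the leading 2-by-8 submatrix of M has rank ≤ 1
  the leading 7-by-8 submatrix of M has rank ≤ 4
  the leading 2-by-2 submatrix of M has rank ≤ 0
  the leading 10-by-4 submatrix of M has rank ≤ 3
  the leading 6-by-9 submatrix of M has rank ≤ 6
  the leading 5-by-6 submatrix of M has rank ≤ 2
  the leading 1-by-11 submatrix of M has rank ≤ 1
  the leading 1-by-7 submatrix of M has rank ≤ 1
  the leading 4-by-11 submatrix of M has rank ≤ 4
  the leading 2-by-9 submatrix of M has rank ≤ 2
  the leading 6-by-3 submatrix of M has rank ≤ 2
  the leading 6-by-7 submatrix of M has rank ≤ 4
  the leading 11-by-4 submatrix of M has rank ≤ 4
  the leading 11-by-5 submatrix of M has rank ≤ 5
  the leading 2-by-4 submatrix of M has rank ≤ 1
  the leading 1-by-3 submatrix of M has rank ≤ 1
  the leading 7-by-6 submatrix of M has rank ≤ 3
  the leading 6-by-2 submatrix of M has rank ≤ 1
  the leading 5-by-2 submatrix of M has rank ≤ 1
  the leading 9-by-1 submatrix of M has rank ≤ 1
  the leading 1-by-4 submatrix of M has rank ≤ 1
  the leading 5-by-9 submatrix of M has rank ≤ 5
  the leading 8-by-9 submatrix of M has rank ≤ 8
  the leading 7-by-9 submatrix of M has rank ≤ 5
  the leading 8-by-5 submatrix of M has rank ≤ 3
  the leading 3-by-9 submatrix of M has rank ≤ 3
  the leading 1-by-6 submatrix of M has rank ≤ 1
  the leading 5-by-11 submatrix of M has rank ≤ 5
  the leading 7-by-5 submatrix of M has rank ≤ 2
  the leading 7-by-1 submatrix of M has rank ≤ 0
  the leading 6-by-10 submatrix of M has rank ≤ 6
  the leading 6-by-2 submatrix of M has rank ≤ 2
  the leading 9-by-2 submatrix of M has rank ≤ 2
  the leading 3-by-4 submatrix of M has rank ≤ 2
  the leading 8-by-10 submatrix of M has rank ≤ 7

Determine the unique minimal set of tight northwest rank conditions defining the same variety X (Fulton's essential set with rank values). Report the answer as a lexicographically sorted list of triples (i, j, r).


The tightest implied rank at each (i,j), from the 39 conditions:

  0 0 1 1 1 1 1 1 1 1 1
  0 0 1 1 1 1 1 1 2 2 2
  0 1 2 2 2 2 2 2 3 3 3
  0 1 2 2 2 2 2 2 3 4 4
  0 1 2 2 2 2 3 3 4 5 5
  0 1 2 2 2 3 4 4 5 6 6
  0 1 2 2 2 3 4 4 5 6 7
  1 2 3 3 3 4 5 5 6 7 8
  1 2 3 3 3 4 5 6 7 8 9
  1 2 3 3 4 5 6 7 8 9 10
  1 2 3 4 5 6 7 8 9 10 11

hence w(1..11) = (3, 9, 2, 10, 7, 6, 11, 1, 8, 5, 4).

ℓ(w)=30; the 9 essential cells (i,j,r):

[(2, 2, 0), (2, 8, 1), (4, 8, 2), (5, 6, 2), (7, 1, 0), (7, 5, 2), (7, 8, 4), (9, 5, 3), (10, 4, 3)]


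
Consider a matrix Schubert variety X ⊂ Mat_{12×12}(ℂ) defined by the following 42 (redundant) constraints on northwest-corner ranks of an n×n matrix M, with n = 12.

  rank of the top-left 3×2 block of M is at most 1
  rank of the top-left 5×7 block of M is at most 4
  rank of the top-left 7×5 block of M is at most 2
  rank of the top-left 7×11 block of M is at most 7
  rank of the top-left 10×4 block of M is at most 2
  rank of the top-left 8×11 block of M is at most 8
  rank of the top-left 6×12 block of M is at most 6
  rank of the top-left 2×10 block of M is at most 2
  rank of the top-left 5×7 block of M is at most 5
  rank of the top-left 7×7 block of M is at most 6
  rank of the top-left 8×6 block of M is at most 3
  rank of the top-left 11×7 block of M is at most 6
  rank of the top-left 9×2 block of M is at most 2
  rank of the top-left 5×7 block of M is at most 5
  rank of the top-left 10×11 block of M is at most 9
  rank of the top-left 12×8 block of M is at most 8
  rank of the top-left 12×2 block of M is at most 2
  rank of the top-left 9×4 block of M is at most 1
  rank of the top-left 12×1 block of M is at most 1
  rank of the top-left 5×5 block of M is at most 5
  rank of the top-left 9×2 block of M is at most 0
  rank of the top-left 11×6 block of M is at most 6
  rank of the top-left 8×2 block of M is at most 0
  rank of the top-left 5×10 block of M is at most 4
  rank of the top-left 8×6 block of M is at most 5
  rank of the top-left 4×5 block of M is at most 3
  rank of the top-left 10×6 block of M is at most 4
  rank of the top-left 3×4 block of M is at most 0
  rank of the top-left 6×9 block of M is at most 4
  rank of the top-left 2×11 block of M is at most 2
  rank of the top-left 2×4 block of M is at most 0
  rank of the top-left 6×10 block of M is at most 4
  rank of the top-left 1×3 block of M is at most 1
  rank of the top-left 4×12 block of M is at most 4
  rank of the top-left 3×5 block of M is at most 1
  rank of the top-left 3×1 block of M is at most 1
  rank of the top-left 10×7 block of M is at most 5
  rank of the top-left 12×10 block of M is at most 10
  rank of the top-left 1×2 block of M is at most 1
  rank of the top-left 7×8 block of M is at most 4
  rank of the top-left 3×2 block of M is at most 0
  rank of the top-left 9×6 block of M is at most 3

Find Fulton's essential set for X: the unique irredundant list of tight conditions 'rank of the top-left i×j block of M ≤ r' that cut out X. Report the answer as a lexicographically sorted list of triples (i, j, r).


Propagating the 42 rank bounds to every northwest block:

  R[1]: 0 | 0 | 0 | 0 | 1 | 1 | 1 | 1 | 1 | 1 | 1 | 1
  R[2]: 0 | 0 | 0 | 0 | 1 | 2 | 2 | 2 | 2 | 2 | 2 | 2
  R[3]: 0 | 0 | 0 | 0 | 1 | 2 | 3 | 3 | 3 | 3 | 3 | 3
  R[4]: 0 | 0 | 1 | 1 | 2 | 3 | 4 | 4 | 4 | 4 | 4 | 4
  R[5]: 0 | 0 | 1 | 1 | 2 | 3 | 4 | 4 | 4 | 4 | 5 | 5
  R[6]: 0 | 0 | 1 | 1 | 2 | 3 | 4 | 4 | 4 | 4 | 5 | 6
  R[7]: 0 | 0 | 1 | 1 | 2 | 3 | 4 | 4 | 5 | 5 | 6 | 7
  R[8]: 0 | 0 | 1 | 1 | 2 | 3 | 4 | 5 | 6 | 6 | 7 | 8
  R[9]: 0 | 0 | 1 | 1 | 2 | 3 | 4 | 5 | 6 | 7 | 8 | 9
  R[10]: 1 | 1 | 2 | 2 | 3 | 4 | 5 | 6 | 7 | 8 | 9 | 10
  R[11]: 1 | 2 | 3 | 3 | 4 | 5 | 6 | 7 | 8 | 9 | 10 | 11
  R[12]: 1 | 2 | 3 | 4 | 5 | 6 | 7 | 8 | 9 | 10 | 11 | 12

hence w(1..12) = (5, 6, 7, 3, 11, 12, 9, 8, 10, 1, 2, 4).

D(w) has 36 cells with 5 SE-corners; essential set:

[(3, 4, 0), (6, 10, 4), (7, 8, 4), (9, 2, 0), (9, 4, 1)]


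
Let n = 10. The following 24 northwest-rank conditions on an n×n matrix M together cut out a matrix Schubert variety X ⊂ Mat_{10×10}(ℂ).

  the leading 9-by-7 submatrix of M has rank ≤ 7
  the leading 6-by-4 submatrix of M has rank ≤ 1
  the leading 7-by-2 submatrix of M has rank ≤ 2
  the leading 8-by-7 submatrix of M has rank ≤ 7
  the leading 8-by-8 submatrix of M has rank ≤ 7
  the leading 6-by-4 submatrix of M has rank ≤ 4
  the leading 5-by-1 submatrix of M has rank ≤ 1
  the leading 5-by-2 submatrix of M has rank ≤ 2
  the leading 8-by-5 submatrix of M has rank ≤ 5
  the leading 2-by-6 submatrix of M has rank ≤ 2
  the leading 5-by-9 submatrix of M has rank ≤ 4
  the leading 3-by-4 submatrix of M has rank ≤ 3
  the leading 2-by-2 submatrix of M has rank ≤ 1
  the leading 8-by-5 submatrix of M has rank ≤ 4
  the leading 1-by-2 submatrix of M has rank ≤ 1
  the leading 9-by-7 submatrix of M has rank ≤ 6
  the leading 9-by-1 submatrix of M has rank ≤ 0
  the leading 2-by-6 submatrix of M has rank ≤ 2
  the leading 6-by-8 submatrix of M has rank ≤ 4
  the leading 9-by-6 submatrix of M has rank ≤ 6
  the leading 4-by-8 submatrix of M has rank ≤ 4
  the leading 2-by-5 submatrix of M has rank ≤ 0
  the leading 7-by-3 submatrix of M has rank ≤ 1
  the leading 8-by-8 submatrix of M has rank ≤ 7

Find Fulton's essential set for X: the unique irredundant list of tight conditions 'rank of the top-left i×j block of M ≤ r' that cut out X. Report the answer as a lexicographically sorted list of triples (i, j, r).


Propagating the 24 rank bounds to every northwest block:

  0, 0, 0, 0, 0, 1, 1, 1, 1, 1
  0, 0, 0, 0, 0, 1, 2, 2, 2, 2
  0, 1, 1, 1, 1, 2, 3, 3, 3, 3
  0, 1, 1, 1, 2, 3, 4, 4, 4, 4
  0, 1, 1, 1, 2, 3, 4, 4, 4, 5
  0, 1, 1, 1, 2, 3, 4, 4, 5, 6
  0, 1, 1, 2, 3, 4, 5, 5, 6, 7
  0, 1, 2, 3, 4, 5, 6, 6, 7, 8
  0, 1, 2, 3, 4, 5, 6, 7, 8, 9
  1, 2, 3, 4, 5, 6, 7, 8, 9, 10

reading off 1-entries of Δ²R: w = (6, 7, 2, 5, 10, 9, 4, 3, 8, 1).

Rothe diagram D(w) (27 cells), 6 SE-corners (essential conditions):

[(2, 5, 0), (5, 9, 4), (6, 4, 1), (6, 8, 4), (7, 3, 1), (9, 1, 0)]


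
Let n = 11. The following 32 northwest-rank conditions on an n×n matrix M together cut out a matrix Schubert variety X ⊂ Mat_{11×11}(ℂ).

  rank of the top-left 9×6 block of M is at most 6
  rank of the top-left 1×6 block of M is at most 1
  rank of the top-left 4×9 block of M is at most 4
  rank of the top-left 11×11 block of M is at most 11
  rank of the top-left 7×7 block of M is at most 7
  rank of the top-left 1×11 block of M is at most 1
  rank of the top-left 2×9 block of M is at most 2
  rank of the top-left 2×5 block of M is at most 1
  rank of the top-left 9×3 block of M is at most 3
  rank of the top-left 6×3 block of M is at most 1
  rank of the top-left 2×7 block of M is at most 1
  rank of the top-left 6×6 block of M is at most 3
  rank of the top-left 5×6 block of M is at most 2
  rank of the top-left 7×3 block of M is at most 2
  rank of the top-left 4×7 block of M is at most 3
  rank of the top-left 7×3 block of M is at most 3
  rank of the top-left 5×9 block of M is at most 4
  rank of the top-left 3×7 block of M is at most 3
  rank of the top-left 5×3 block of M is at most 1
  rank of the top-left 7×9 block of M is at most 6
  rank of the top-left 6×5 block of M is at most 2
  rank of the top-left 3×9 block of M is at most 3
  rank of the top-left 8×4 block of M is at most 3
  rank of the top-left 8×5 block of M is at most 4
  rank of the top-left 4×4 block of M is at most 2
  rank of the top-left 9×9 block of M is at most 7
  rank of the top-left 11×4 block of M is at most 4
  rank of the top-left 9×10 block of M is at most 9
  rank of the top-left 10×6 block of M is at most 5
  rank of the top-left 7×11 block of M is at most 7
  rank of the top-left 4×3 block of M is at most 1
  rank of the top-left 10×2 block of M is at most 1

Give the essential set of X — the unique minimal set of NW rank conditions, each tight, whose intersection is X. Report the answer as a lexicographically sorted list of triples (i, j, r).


Computing R[i][j] = min implied NW-rank bound (n=11, 32 conditions):

  row 1: 1, 1, 1, 1, 1, 1, 1, 1, 1, 1, 1
  row 2: 1, 1, 1, 1, 1, 1, 1, 2, 2, 2, 2
  row 3: 1, 1, 1, 2, 2, 2, 2, 3, 3, 3, 3
  row 4: 1, 1, 1, 2, 2, 2, 3, 4, 4, 4, 4
  row 5: 1, 1, 1, 2, 2, 2, 3, 4, 4, 5, 5
  row 6: 1, 1, 1, 2, 2, 3, 4, 5, 5, 6, 6
  row 7: 1, 1, 2, 3, 3, 4, 5, 6, 6, 7, 7
  row 8: 1, 1, 2, 3, 4, 5, 6, 7, 7, 8, 8
  row 9: 1, 1, 2, 3, 4, 5, 6, 7, 7, 8, 9
  row 10: 1, 1, 2, 3, 4, 5, 6, 7, 8, 9, 10
  row 11: 1, 2, 3, 4, 5, 6, 7, 8, 9, 10, 11

the unique w with this rank table is (1, 8, 4, 7, 10, 6, 3, 5, 11, 9, 2).

7 SE-corners of the 25-cell Rothe diagram give Ess(w):

[(2, 7, 1), (5, 6, 2), (5, 9, 4), (6, 3, 1), (6, 5, 2), (9, 9, 7), (10, 2, 1)]


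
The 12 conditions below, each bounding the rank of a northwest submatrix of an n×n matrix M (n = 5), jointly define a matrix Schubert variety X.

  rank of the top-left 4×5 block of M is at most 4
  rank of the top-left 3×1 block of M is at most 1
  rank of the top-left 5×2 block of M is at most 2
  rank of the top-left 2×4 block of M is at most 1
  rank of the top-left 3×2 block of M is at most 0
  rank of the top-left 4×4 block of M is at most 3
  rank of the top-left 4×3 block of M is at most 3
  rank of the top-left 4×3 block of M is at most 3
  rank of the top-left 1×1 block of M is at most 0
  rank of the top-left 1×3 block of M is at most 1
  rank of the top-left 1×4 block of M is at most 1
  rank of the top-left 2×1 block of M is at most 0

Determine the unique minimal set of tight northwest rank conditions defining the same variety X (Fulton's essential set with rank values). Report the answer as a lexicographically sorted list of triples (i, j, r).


Computing R[i][j] = min implied NW-rank bound (n=5, 12 conditions):

  i=1: 0  0  1  1  1
  i=2: 0  0  1  1  2
  i=3: 0  0  1  2  3
  i=4: 1  1  2  3  4
  i=5: 1  2  3  4  5

the unique w with this rank table is (3, 5, 4, 1, 2).

|D(w)|=7, |Ess(w)|=2:

[(2, 4, 1), (3, 2, 0)]


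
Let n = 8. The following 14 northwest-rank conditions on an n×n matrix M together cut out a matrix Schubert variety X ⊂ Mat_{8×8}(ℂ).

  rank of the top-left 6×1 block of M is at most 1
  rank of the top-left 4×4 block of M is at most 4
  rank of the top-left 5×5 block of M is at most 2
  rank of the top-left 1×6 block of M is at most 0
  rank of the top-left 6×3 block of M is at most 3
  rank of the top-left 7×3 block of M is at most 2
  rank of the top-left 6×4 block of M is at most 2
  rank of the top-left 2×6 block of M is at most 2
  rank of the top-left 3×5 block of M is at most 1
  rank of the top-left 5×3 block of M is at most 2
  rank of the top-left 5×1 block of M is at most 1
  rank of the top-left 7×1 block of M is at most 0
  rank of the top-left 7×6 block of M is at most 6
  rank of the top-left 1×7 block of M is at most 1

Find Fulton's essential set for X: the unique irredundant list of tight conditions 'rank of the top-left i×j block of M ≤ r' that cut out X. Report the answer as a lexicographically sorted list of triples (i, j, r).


Reconstructing r_w from the 14 given conditions:

  i=1: 0, 0, 0, 0, 0, 0, 1, 1
  i=2: 0, 1, 1, 1, 1, 1, 2, 2
  i=3: 0, 1, 1, 1, 1, 2, 3, 3
  i=4: 0, 1, 2, 2, 2, 3, 4, 4
  i=5: 0, 1, 2, 2, 2, 3, 4, 5
  i=6: 0, 1, 2, 2, 3, 4, 5, 6
  i=7: 0, 1, 2, 3, 4, 5, 6, 7
  i=8: 1, 2, 3, 4, 5, 6, 7, 8

hence w(1..8) = (7, 2, 6, 3, 8, 5, 4, 1).

D(w) has 18 cells with 5 SE-corners; essential set:

[(1, 6, 0), (3, 5, 1), (5, 5, 2), (6, 4, 2), (7, 1, 0)]


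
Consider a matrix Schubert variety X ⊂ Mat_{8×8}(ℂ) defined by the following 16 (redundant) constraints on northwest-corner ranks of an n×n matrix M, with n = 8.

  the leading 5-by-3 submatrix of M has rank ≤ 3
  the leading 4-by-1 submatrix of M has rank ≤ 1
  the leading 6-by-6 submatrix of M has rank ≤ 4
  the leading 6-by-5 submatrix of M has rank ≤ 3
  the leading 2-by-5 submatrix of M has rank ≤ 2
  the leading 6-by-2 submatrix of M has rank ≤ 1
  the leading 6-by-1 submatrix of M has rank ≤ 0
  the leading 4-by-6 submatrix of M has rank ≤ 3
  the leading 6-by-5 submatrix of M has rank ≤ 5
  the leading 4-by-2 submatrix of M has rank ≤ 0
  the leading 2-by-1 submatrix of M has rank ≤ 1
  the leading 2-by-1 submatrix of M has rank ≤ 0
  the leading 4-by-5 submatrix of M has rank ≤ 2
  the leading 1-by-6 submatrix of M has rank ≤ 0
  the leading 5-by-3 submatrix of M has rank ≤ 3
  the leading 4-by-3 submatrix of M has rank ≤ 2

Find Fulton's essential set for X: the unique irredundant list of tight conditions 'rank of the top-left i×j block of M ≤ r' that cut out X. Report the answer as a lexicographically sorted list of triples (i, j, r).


Computing R[i][j] = min implied NW-rank bound (n=8, 16 conditions):

  row 1: 0, 0, 0, 0, 0, 0, 1, 1
  row 2: 0, 0, 1, 1, 1, 1, 2, 2
  row 3: 0, 0, 1, 2, 2, 2, 3, 3
  row 4: 0, 0, 1, 2, 2, 3, 4, 4
  row 5: 0, 1, 2, 3, 3, 4, 5, 5
  row 6: 0, 1, 2, 3, 3, 4, 5, 6
  row 7: 1, 2, 3, 4, 4, 5, 6, 7
  row 8: 1, 2, 3, 4, 5, 6, 7, 8

second differences of R give the permutation w = (7, 3, 4, 6, 2, 8, 1, 5).

Fulton essential set (5 of the 16 Rothe cells):

[(1, 6, 0), (4, 2, 0), (4, 5, 2), (6, 1, 0), (6, 5, 3)]
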